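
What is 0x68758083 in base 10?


68758083 hex = 1752531075 decimal

1752531075


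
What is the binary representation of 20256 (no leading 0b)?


20256 = 100111100100000 in binary

100111100100000


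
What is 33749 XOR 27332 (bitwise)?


0b1000001111010101 ^ 0b110101011000100 = 0b1110100100010001 = 59665

59665


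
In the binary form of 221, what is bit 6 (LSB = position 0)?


0b11011101, position 6 = 1

1


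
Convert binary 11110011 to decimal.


11110011 in decimal = 243

243


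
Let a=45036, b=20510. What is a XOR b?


45036 ^ 20510 = 65522

65522


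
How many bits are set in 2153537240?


0b10000000010111000101111011011000 has 14 set bits

14


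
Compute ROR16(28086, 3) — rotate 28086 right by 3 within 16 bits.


Rotate 0b110110110110110 right by 3 (16-bit) = 0b1100110110110110 = 52662

52662


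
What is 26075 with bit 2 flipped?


26075 ^ (1 << 2) = 26075 ^ 4 = 26079

26079


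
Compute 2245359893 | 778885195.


0b10000101110101010111100100010101 | 0b101110011011001101100001001011 = 0b10101111111111011111100101011111 = 2952657247

2952657247


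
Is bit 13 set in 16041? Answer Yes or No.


0b11111010101001, bit 13 = 1. Yes

Yes


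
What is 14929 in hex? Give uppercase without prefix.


14929 = 3A51 hex

3A51


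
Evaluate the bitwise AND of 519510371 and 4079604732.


0b11110111101110001100101100011 & 0b11110011001010011101001111111100 = 0b10010001000010001000101100000 = 304157024

304157024


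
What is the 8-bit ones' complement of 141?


141 ^ 255 = 114

114


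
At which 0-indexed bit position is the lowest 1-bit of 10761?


0b10101000001001. Lowest set bit at position 0

0


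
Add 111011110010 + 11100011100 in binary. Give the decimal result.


111011110010 + 11100011100 = 1011000001110 = 5646

5646


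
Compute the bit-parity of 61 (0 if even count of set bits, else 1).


0b111101 has 5 ones => parity 1

1


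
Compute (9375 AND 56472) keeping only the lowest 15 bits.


Step 1: 9375 & 56472 = 1176
Step 2: 1176 & 32767 = 1176

1176


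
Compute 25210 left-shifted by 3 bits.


0b110001001111010 << 3 = 0b110001001111010000 = 201680

201680


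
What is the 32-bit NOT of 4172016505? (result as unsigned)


~0b11111000101010111110101101111001 = 0b111010101000001010010000110 = 122950790 (32-bit unsigned)

122950790


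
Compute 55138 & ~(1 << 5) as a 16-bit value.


55138 & ~(1 << 5) = 55106

55106


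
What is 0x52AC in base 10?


52AC hex = 21164 decimal

21164


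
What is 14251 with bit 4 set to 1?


14251 | (1 << 4) = 14251 | 16 = 14267

14267


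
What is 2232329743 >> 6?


0b10000101000011101010011000001111 >> 6 = 0b10000101000011101010011000 = 34880152

34880152


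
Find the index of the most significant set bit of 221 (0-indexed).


0b11011101. Highest set bit at position 7

7


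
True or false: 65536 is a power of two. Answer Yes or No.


0b10000000000000000. Only one bit set => Yes

Yes


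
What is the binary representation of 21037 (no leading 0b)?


21037 = 101001000101101 in binary

101001000101101


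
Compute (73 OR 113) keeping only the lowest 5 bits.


Step 1: 73 | 113 = 121
Step 2: 121 & 31 = 25

25


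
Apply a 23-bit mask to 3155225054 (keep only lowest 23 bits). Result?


3155225054 & 8388607 = 1108446

1108446


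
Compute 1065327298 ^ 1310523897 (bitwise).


0b111111011111111001101011000010 ^ 0b1001110000111010000000111111001 = 0b1110001011000101001101100111011 = 1902287675

1902287675


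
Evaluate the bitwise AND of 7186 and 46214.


0b1110000010010 & 0b1011010010000110 = 0b1010000000010 = 5122

5122


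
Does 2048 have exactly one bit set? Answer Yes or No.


0b100000000000. Only one bit set => Yes

Yes


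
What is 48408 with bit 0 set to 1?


48408 | (1 << 0) = 48408 | 1 = 48409

48409


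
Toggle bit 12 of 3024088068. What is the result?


3024088068 ^ (1 << 12) = 3024088068 ^ 4096 = 3024092164

3024092164


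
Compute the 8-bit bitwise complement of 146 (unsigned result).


~0b10010010 = 0b1101101 = 109 (8-bit unsigned)

109


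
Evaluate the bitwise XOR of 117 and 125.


0b1110101 ^ 0b1111101 = 0b1000 = 8

8


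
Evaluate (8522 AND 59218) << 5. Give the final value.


Step 1: 8522 & 59218 = 8514
Step 2: 8514 << 5 = 272448

272448


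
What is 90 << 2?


0b1011010 << 2 = 0b101101000 = 360

360


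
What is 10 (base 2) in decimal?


10 in decimal = 2

2


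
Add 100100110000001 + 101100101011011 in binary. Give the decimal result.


100100110000001 + 101100101011011 = 1010001011011100 = 41692

41692


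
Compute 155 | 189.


0b10011011 | 0b10111101 = 0b10111111 = 191

191


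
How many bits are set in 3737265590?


0b11011110110000100010010110110110 has 17 set bits

17


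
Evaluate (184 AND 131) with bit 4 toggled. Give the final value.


Step 1: 184 & 131 = 128
Step 2: 128 ^ (1 << 4) = 128 ^ 16 = 144

144


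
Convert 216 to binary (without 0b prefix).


216 = 11011000 in binary

11011000


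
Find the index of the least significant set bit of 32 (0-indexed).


0b100000. Lowest set bit at position 5

5


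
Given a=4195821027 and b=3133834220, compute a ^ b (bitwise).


4195821027 ^ 3133834220 = 1088267791

1088267791


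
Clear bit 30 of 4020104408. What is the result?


4020104408 & ~(1 << 30) = 2946362584

2946362584


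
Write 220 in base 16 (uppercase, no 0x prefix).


220 = DC hex

DC


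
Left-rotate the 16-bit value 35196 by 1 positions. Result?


Rotate 0b1000100101111100 left by 1 (16-bit) = 0b1001011111001 = 4857

4857


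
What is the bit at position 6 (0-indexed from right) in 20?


0b10100, position 6 = 0

0


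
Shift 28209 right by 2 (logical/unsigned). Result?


0b110111000110001 >> 2 = 0b1101110001100 = 7052

7052


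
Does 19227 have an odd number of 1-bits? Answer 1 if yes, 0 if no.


0b100101100011011 has 8 ones => parity 0

0


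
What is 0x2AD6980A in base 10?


2AD6980A hex = 718706698 decimal

718706698


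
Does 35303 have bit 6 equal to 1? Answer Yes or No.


0b1000100111100111, bit 6 = 1. Yes

Yes


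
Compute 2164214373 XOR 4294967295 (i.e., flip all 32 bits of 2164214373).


2164214373 ^ 4294967295 = 2130752922

2130752922


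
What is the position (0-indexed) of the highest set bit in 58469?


0b1110010001100101. Highest set bit at position 15

15


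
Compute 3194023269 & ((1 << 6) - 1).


3194023269 & 63 = 37

37


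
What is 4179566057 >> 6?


0b11111001000111110001110111101001 >> 6 = 0b11111001000111110001110111 = 65305719

65305719


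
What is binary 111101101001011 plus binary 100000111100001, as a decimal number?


111101101001011 + 100000111100001 = 1011110100101100 = 48428

48428


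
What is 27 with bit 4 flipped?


27 ^ (1 << 4) = 27 ^ 16 = 11

11


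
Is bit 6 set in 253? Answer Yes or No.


0b11111101, bit 6 = 1. Yes

Yes


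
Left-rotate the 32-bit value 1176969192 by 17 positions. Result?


Rotate 0b1000110001001110001111111101000 left by 17 (32-bit) = 0b111111110100001000110001001110 = 1070632014

1070632014


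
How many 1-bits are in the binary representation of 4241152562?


0b11111100110010101101101000110010 has 18 set bits

18


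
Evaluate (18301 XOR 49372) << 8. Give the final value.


Step 1: 18301 ^ 49372 = 34721
Step 2: 34721 << 8 = 8888576

8888576


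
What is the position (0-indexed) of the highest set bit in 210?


0b11010010. Highest set bit at position 7

7


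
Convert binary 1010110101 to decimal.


1010110101 in decimal = 693

693


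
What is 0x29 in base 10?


29 hex = 41 decimal

41


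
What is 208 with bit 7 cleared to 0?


208 & ~(1 << 7) = 80

80


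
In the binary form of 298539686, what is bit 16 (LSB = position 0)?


0b10001110010110101101010100110, position 16 = 1

1


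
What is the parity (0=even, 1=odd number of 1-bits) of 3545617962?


0b11010011010101011101011000101010 has 17 ones => parity 1

1


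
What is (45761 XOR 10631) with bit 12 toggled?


Step 1: 45761 ^ 10631 = 39750
Step 2: 39750 ^ (1 << 12) = 39750 ^ 4096 = 35654

35654


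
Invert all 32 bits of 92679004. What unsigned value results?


92679004 ^ 4294967295 = 4202288291

4202288291


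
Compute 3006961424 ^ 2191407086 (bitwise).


0b10110011001110101001011100010000 ^ 0b10000010100111100011011111101110 = 0b110001101001001010000011111110 = 832872702

832872702


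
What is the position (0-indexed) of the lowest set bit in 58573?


0b1110010011001101. Lowest set bit at position 0

0


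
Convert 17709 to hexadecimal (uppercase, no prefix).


17709 = 452D hex

452D


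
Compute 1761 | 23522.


0b11011100001 | 0b101101111100010 = 0b101111111100011 = 24547

24547


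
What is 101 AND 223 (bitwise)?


0b1100101 & 0b11011111 = 0b1000101 = 69

69


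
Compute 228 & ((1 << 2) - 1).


228 & 3 = 0

0


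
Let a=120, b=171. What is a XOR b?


120 ^ 171 = 211

211


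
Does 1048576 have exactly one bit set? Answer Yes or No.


0b100000000000000000000. Only one bit set => Yes

Yes


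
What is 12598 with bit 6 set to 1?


12598 | (1 << 6) = 12598 | 64 = 12662

12662


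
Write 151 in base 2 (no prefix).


151 = 10010111 in binary

10010111


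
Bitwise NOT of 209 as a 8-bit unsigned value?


~0b11010001 = 0b101110 = 46 (8-bit unsigned)

46


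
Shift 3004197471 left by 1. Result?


0b10110011000100000110101001011111 << 1 = 0b101100110001000001101010010111110 = 6008394942

6008394942


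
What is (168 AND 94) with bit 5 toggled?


Step 1: 168 & 94 = 8
Step 2: 8 ^ (1 << 5) = 8 ^ 32 = 40

40


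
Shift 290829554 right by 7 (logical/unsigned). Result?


0b10001010101011011010011110010 >> 7 = 0b1000101010101101101001 = 2272105

2272105


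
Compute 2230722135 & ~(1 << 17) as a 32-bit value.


2230722135 & ~(1 << 17) = 2230591063

2230591063


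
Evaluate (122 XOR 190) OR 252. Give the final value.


Step 1: 122 ^ 190 = 196
Step 2: 196 | 252 = 252

252


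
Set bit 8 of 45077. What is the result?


45077 | (1 << 8) = 45077 | 256 = 45333

45333


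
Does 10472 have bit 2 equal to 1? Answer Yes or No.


0b10100011101000, bit 2 = 0. No

No


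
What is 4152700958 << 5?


0b11110111100001010011000000011110 << 5 = 0b1111011110000101001100000001111000000 = 132886430656

132886430656


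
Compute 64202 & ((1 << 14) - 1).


64202 & 16383 = 15050

15050


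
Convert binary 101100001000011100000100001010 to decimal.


101100001000011100000100001010 in decimal = 740409610

740409610


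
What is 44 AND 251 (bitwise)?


0b101100 & 0b11111011 = 0b101000 = 40

40


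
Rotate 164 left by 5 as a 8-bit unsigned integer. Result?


Rotate 0b10100100 left by 5 (8-bit) = 0b10010100 = 148

148


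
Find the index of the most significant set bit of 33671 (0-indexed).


0b1000001110000111. Highest set bit at position 15

15


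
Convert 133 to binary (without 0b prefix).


133 = 10000101 in binary

10000101


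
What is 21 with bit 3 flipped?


21 ^ (1 << 3) = 21 ^ 8 = 29

29


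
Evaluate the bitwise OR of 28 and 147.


0b11100 | 0b10010011 = 0b10011111 = 159

159


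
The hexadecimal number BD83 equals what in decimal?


BD83 hex = 48515 decimal

48515


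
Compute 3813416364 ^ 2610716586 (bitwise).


0b11100011010011000001110110101100 ^ 0b10011011100111000101111110101010 = 0b1111000110100000100001000000110 = 2026914310

2026914310


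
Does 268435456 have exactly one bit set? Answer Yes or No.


0b10000000000000000000000000000. Only one bit set => Yes

Yes


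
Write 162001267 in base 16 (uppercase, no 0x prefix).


162001267 = 9A7F173 hex

9A7F173


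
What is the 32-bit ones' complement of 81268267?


81268267 ^ 4294967295 = 4213699028

4213699028


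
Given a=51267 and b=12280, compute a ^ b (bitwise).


51267 ^ 12280 = 59323

59323


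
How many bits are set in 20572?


0b101000001011100 has 6 set bits

6


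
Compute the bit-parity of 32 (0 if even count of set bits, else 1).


0b100000 has 1 ones => parity 1

1


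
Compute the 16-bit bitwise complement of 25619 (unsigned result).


~0b110010000010011 = 0b1001101111101100 = 39916 (16-bit unsigned)

39916


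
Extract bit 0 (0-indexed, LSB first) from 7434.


0b1110100001010, position 0 = 0

0


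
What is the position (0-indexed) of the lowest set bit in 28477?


0b110111100111101. Lowest set bit at position 0

0


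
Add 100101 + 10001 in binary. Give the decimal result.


100101 + 10001 = 110110 = 54

54


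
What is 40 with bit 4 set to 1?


40 | (1 << 4) = 40 | 16 = 56

56


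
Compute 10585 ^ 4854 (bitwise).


0b10100101011001 ^ 0b1001011110110 = 0b11101110101111 = 15279

15279


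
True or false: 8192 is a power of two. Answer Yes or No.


0b10000000000000. Only one bit set => Yes

Yes


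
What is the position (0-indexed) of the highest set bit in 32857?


0b1000000001011001. Highest set bit at position 15

15


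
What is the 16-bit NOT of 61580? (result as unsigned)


~0b1111000010001100 = 0b111101110011 = 3955 (16-bit unsigned)

3955


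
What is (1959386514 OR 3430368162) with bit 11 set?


Step 1: 1959386514 | 3430368162 = 4244627378
Step 2: 4244627378 | (1 << 11) = 4244627378 | 2048 = 4244627378

4244627378


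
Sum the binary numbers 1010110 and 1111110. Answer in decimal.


1010110 + 1111110 = 11010100 = 212

212


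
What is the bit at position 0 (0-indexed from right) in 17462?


0b100010000110110, position 0 = 0

0


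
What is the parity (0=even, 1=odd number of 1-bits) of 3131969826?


0b10111010101011100001000100100010 has 14 ones => parity 0

0


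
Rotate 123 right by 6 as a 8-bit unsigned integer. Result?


Rotate 0b1111011 right by 6 (8-bit) = 0b11101101 = 237

237


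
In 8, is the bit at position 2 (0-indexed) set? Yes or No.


0b1000, bit 2 = 0. No

No


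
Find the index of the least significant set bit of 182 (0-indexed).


0b10110110. Lowest set bit at position 1

1


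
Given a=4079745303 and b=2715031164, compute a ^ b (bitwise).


4079745303 ^ 2715031164 = 1392504683

1392504683


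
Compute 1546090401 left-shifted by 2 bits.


0b1011100001001110111011110100001 << 2 = 0b101110000100111011101111010000100 = 6184361604

6184361604


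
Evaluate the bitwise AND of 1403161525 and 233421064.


0b1010011101000101000101110110101 & 0b1101111010011011100100001000 = 0b1101000001000100100000000 = 27298048

27298048


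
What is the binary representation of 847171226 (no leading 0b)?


847171226 = 110010011111101100111010011010 in binary

110010011111101100111010011010


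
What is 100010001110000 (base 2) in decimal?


100010001110000 in decimal = 17520

17520


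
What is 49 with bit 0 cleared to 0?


49 & ~(1 << 0) = 48

48


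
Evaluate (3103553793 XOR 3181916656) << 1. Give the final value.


Step 1: 3103553793 ^ 3181916656 = 89409777
Step 2: 89409777 << 1 = 178819554

178819554


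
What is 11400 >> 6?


0b10110010001000 >> 6 = 0b10110010 = 178

178


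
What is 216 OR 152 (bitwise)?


0b11011000 | 0b10011000 = 0b11011000 = 216

216


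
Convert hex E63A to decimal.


E63A hex = 58938 decimal

58938


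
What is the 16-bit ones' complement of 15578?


15578 ^ 65535 = 49957

49957


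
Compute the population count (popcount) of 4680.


0b1001001001000 has 4 set bits

4


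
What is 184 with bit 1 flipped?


184 ^ (1 << 1) = 184 ^ 2 = 186

186


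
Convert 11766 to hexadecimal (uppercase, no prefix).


11766 = 2DF6 hex

2DF6


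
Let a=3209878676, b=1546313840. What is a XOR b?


3209878676 ^ 1546313840 = 3816307940

3816307940


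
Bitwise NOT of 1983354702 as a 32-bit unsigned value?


~0b1110110001101111001011101001110 = 0b10001001110010000110100010110001 = 2311612593 (32-bit unsigned)

2311612593


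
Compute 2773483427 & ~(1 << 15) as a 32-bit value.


2773483427 & ~(1 << 15) = 2773450659

2773450659


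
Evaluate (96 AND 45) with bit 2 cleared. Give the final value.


Step 1: 96 & 45 = 32
Step 2: 32 & ~(1 << 2) = 32

32


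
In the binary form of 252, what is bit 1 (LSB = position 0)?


0b11111100, position 1 = 0

0


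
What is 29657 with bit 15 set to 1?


29657 | (1 << 15) = 29657 | 32768 = 62425

62425


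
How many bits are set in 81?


0b1010001 has 3 set bits

3


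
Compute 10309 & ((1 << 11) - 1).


10309 & 2047 = 69

69


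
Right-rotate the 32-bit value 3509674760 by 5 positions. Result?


Rotate 0b11010001001100010110001100001000 right by 5 (32-bit) = 0b1000110100010011000101100011000 = 1183419160

1183419160


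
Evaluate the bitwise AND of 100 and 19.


0b1100100 & 0b10011 = 0b0 = 0

0


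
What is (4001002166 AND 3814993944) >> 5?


Step 1: 4001002166 & 3814993944 = 3797954576
Step 2: 3797954576 >> 5 = 118686080

118686080


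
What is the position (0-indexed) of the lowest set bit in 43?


0b101011. Lowest set bit at position 0

0


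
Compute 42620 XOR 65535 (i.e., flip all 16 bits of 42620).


42620 ^ 65535 = 22915

22915


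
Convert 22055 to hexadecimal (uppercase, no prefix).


22055 = 5627 hex

5627


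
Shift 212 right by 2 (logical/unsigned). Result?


0b11010100 >> 2 = 0b110101 = 53

53


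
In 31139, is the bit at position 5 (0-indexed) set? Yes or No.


0b111100110100011, bit 5 = 1. Yes

Yes


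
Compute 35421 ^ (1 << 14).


35421 ^ (1 << 14) = 35421 ^ 16384 = 51805

51805


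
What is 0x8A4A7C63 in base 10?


8A4A7C63 hex = 2320137315 decimal

2320137315


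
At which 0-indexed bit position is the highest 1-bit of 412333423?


0b11000100100111011010101101111. Highest set bit at position 28

28


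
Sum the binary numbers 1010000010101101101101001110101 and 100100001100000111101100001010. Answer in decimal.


1010000010101101101101001110101 + 100100001100000111101100001010 = 1110100100001110101010101111111 = 1955026303

1955026303


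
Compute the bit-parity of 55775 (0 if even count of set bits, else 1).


0b1101100111011111 has 12 ones => parity 0

0


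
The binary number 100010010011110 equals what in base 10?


100010010011110 in decimal = 17566

17566


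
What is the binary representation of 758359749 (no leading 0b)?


758359749 = 101101001100111010011011000101 in binary

101101001100111010011011000101


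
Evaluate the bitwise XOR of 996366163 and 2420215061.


0b111011011000110101011101010011 ^ 0b10010000010000011000110100010101 = 0b10101011001000101101101001000110 = 2871188038

2871188038


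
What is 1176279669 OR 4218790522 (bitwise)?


0b1000110000111001001101001110101 | 0b11111011011101011010001001111010 = 0b11111111011111011011101001111111 = 4286429823

4286429823


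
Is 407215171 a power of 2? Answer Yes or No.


0b11000010001011001110001000011. Multiple bits set => No

No


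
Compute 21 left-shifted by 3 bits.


0b10101 << 3 = 0b10101000 = 168

168


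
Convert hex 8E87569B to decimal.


8E87569B hex = 2391234203 decimal

2391234203


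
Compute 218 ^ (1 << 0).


218 ^ (1 << 0) = 218 ^ 1 = 219

219


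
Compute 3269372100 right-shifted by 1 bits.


0b11000010110111101010100011000100 >> 1 = 0b1100001011011110101010001100010 = 1634686050

1634686050


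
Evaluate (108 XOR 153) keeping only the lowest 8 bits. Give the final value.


Step 1: 108 ^ 153 = 245
Step 2: 245 & 255 = 245

245


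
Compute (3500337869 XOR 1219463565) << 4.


Step 1: 3500337869 ^ 1219463565 = 2551014208
Step 2: 2551014208 << 4 = 40816227328

40816227328


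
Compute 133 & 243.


0b10000101 & 0b11110011 = 0b10000001 = 129

129


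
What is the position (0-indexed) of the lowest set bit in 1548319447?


0b1011100010010010111101011010111. Lowest set bit at position 0

0


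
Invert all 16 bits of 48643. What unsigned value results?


48643 ^ 65535 = 16892

16892


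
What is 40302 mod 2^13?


40302 & 8191 = 7534

7534


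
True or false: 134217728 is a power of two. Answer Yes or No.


0b1000000000000000000000000000. Only one bit set => Yes

Yes


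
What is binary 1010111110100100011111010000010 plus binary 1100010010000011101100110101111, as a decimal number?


1010111110100100011111010000010 + 1100010010000011101100110101111 = 10111010000101000001100000110001 = 3121879089

3121879089


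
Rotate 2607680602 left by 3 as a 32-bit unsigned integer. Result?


Rotate 0b10011011011011100000110001011010 left by 3 (32-bit) = 0b11011011011100000110001011010100 = 3681575636

3681575636


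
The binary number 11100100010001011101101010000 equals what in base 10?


11100100010001011101101010000 in decimal = 478722896

478722896


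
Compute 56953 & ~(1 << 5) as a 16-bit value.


56953 & ~(1 << 5) = 56921

56921


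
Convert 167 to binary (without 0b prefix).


167 = 10100111 in binary

10100111


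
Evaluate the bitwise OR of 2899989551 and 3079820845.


0b10101100110110100101010000101111 | 0b10110111100100100101011000101101 = 0b10111111110110100101011000101111 = 3218757167

3218757167


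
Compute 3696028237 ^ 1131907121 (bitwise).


0b11011100010011001110101001001101 ^ 0b1000011011101111000100000110001 = 0b10011111001110110110001001111100 = 2671469180

2671469180


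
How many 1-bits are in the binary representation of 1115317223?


0b1000010011110100110001111100111 has 17 set bits

17


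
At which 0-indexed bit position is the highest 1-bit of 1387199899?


0b1010010101011101111110110011011. Highest set bit at position 30

30


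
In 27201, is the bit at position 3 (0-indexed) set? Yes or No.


0b110101001000001, bit 3 = 0. No

No


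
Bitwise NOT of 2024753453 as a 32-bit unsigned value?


~0b1111000101011110100100100101101 = 0b10000111010100001011011011010010 = 2270213842 (32-bit unsigned)

2270213842


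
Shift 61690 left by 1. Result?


0b1111000011111010 << 1 = 0b11110000111110100 = 123380

123380


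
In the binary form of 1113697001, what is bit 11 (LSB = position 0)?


0b1000010011000011010101011101001, position 11 = 1

1


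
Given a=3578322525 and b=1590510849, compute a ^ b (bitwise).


3578322525 ^ 1590510849 = 2340789084

2340789084


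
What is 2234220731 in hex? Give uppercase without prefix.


2234220731 = 852B80BB hex

852B80BB


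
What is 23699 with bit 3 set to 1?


23699 | (1 << 3) = 23699 | 8 = 23707

23707


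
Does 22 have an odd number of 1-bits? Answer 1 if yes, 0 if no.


0b10110 has 3 ones => parity 1

1


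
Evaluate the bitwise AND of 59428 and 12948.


0b1110100000100100 & 0b11001010010100 = 0b10000000000100 = 8196

8196


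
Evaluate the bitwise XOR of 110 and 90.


0b1101110 ^ 0b1011010 = 0b110100 = 52

52


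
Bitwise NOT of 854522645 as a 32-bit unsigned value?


~0b110010111011101111101100010101 = 0b11001101000100010000010011101010 = 3440444650 (32-bit unsigned)

3440444650


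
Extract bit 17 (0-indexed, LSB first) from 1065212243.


0b111111011111011101100101010011, position 17 = 0

0


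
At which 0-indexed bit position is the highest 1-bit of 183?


0b10110111. Highest set bit at position 7

7


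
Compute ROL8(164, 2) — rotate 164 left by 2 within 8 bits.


Rotate 0b10100100 left by 2 (8-bit) = 0b10010010 = 146

146


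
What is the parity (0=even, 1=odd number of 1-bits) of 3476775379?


0b11001111001110110110000111010011 has 19 ones => parity 1

1


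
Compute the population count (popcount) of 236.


0b11101100 has 5 set bits

5


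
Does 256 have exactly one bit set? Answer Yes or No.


0b100000000. Only one bit set => Yes

Yes


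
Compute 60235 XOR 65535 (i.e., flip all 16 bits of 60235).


60235 ^ 65535 = 5300

5300


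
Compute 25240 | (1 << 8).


25240 | (1 << 8) = 25240 | 256 = 25496

25496


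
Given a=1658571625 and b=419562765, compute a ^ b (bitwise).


1658571625 ^ 419562765 = 2077871716

2077871716


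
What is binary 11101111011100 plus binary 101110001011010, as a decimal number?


11101111011100 + 101110001011010 = 1001100000110110 = 38966

38966


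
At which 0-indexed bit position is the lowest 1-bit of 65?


0b1000001. Lowest set bit at position 0

0


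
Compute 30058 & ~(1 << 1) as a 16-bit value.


30058 & ~(1 << 1) = 30056

30056


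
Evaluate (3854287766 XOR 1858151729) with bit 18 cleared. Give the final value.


Step 1: 3854287766 ^ 1858151729 = 2340087463
Step 2: 2340087463 & ~(1 << 18) = 2340087463

2340087463


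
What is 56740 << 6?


0b1101110110100100 << 6 = 0b1101110110100100000000 = 3631360

3631360


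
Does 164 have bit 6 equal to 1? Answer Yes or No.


0b10100100, bit 6 = 0. No

No


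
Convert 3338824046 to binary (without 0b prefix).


3338824046 = 11000111000000100110100101101110 in binary

11000111000000100110100101101110


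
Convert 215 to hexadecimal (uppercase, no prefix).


215 = D7 hex

D7


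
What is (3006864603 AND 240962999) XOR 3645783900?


Step 1: 3006864603 & 240962999 = 35130515
Step 2: 35130515 ^ 3645783900 = 3679859663

3679859663


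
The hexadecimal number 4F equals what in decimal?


4F hex = 79 decimal

79


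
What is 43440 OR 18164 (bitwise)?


0b1010100110110000 | 0b100011011110100 = 0b1110111111110100 = 61428

61428


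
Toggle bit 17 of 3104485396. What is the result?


3104485396 ^ (1 << 17) = 3104485396 ^ 131072 = 3104354324

3104354324


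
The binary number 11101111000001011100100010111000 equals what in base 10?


11101111000001011100100010111000 in decimal = 4010133688

4010133688


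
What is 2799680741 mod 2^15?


2799680741 & 32767 = 15589

15589


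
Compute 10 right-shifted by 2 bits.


0b1010 >> 2 = 0b10 = 2

2


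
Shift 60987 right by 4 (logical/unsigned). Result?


0b1110111000111011 >> 4 = 0b111011100011 = 3811

3811


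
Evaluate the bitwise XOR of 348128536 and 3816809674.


0b10100110000000000010100011000 ^ 0b11100011011111111110010011001010 = 0b11110111101111111110000111010010 = 4156547538

4156547538


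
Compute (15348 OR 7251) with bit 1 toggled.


Step 1: 15348 | 7251 = 16375
Step 2: 16375 ^ (1 << 1) = 16375 ^ 2 = 16373

16373


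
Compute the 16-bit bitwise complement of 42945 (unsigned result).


~0b1010011111000001 = 0b101100000111110 = 22590 (16-bit unsigned)

22590


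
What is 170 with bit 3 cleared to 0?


170 & ~(1 << 3) = 162

162


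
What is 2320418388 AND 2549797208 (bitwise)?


0b10001010010011101100011001010100 & 0b10010111111110101101000101011000 = 0b10000010010010101100000001010000 = 2185936976

2185936976


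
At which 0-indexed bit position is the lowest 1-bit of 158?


0b10011110. Lowest set bit at position 1

1


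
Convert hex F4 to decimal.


F4 hex = 244 decimal

244


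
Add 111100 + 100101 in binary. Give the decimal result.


111100 + 100101 = 1100001 = 97

97


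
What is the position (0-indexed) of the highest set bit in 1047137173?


0b111110011010100000101110010101. Highest set bit at position 29

29


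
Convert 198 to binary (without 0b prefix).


198 = 11000110 in binary

11000110


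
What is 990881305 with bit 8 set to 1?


990881305 | (1 << 8) = 990881305 | 256 = 990881561

990881561


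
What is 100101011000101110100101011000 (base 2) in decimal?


100101011000101110100101011000 in decimal = 627239256

627239256


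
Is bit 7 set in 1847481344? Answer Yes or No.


0b1101110000111100101010000000000, bit 7 = 0. No

No


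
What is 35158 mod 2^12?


35158 & 4095 = 2390

2390


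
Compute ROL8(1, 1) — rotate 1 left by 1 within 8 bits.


Rotate 0b1 left by 1 (8-bit) = 0b10 = 2

2


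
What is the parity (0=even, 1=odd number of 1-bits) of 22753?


0b101100011100001 has 7 ones => parity 1

1


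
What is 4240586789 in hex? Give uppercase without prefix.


4240586789 = FCC23825 hex

FCC23825


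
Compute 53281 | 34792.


0b1101000000100001 | 0b1000011111101000 = 0b1101011111101001 = 55273

55273


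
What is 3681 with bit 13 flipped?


3681 ^ (1 << 13) = 3681 ^ 8192 = 11873

11873


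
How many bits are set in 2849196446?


0b10101001110100110100100110011110 has 17 set bits

17


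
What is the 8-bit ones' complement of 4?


4 ^ 255 = 251

251


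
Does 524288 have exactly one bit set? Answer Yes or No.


0b10000000000000000000. Only one bit set => Yes

Yes


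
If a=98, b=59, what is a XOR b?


98 ^ 59 = 89

89


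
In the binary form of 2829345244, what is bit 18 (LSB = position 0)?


0b10101000101001000110000111011100, position 18 = 1

1


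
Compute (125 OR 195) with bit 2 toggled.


Step 1: 125 | 195 = 255
Step 2: 255 ^ (1 << 2) = 255 ^ 4 = 251

251


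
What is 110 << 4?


0b1101110 << 4 = 0b11011100000 = 1760

1760


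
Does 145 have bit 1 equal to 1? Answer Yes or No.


0b10010001, bit 1 = 0. No

No


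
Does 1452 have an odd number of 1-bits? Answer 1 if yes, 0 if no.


0b10110101100 has 6 ones => parity 0

0


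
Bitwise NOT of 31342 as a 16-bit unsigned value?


~0b111101001101110 = 0b1000010110010001 = 34193 (16-bit unsigned)

34193


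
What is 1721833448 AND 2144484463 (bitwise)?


0b1100110101000010001011111101000 & 0b1111111110100100011110001101111 = 0b1100110100000000001010001101000 = 1719669864

1719669864


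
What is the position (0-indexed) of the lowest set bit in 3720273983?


0b11011101101111101110000000111111. Lowest set bit at position 0

0


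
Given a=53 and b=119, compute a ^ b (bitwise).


53 ^ 119 = 66

66


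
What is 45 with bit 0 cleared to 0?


45 & ~(1 << 0) = 44

44


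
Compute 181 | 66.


0b10110101 | 0b1000010 = 0b11110111 = 247

247


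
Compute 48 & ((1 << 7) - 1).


48 & 127 = 48

48


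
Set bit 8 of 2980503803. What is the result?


2980503803 | (1 << 8) = 2980503803 | 256 = 2980504059

2980504059


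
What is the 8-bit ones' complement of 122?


122 ^ 255 = 133

133


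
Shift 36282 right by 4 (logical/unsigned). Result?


0b1000110110111010 >> 4 = 0b100011011011 = 2267

2267


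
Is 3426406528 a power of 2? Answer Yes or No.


0b11001100001110101101000010000000. Multiple bits set => No

No


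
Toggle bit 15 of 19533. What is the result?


19533 ^ (1 << 15) = 19533 ^ 32768 = 52301

52301


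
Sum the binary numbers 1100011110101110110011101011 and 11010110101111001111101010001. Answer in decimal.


1100011110101110110011101011 + 11010110101111001111101010001 = 100111010100101000110000111100 = 659721276

659721276


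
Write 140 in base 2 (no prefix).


140 = 10001100 in binary

10001100


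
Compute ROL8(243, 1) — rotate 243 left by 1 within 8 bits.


Rotate 0b11110011 left by 1 (8-bit) = 0b11100111 = 231

231


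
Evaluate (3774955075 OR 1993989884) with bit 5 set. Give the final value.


Step 1: 3774955075 | 1993989884 = 4158258943
Step 2: 4158258943 | (1 << 5) = 4158258943 | 32 = 4158258943

4158258943


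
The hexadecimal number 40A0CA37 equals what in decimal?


40A0CA37 hex = 1084279351 decimal

1084279351


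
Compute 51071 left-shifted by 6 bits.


0b1100011101111111 << 6 = 0b1100011101111111000000 = 3268544

3268544


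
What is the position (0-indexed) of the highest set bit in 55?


0b110111. Highest set bit at position 5

5


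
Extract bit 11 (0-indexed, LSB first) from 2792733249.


0b10100110011101011011101001000001, position 11 = 1

1


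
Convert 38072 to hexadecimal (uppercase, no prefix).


38072 = 94B8 hex

94B8


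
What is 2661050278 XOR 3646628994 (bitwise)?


0b10011110100111000110011110100110 ^ 0b11011001010110110010010010000010 = 0b1000111110001110100001100100100 = 1204241188

1204241188


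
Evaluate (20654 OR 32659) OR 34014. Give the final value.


Step 1: 20654 | 32659 = 32703
Step 2: 32703 | 34014 = 65535

65535


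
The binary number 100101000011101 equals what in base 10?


100101000011101 in decimal = 18973

18973


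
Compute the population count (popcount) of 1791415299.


0b1101010110001101101010000000011 has 14 set bits

14


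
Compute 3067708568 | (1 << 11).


3067708568 | (1 << 11) = 3067708568 | 2048 = 3067710616

3067710616


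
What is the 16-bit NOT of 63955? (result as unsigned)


~0b1111100111010011 = 0b11000101100 = 1580 (16-bit unsigned)

1580


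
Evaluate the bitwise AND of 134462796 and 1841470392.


0b1000000000111011110101001100 & 0b1101101110000101001101110111000 = 0b1000000000101001100100001000 = 134387976

134387976


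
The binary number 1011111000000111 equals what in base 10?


1011111000000111 in decimal = 48647

48647


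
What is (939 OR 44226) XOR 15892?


Step 1: 939 | 44226 = 45035
Step 2: 45035 ^ 15892 = 37375

37375


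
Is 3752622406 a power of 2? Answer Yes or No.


0b11011111101011000111100101000110. Multiple bits set => No

No


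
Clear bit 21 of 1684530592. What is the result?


1684530592 & ~(1 << 21) = 1682433440

1682433440


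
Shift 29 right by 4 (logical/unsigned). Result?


0b11101 >> 4 = 0b1 = 1

1


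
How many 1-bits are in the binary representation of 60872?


0b1110110111001000 has 9 set bits

9


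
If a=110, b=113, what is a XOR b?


110 ^ 113 = 31

31


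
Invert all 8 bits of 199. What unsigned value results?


199 ^ 255 = 56

56


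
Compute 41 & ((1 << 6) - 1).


41 & 63 = 41

41


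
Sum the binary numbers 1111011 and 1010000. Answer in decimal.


1111011 + 1010000 = 11001011 = 203

203


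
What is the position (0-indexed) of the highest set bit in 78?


0b1001110. Highest set bit at position 6

6


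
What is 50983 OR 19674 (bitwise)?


0b1100011100100111 | 0b100110011011010 = 0b1100111111111111 = 53247

53247


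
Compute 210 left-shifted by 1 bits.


0b11010010 << 1 = 0b110100100 = 420

420


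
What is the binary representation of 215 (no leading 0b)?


215 = 11010111 in binary

11010111


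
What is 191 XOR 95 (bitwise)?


0b10111111 ^ 0b1011111 = 0b11100000 = 224

224


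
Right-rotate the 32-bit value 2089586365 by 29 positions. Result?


Rotate 0b1111100100011001000111010111101 right by 29 (32-bit) = 0b11100100011001000111010111101011 = 3831789035

3831789035


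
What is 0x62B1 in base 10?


62B1 hex = 25265 decimal

25265


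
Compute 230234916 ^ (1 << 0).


230234916 ^ (1 << 0) = 230234916 ^ 1 = 230234917

230234917


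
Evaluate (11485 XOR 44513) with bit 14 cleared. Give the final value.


Step 1: 11485 ^ 44513 = 33084
Step 2: 33084 & ~(1 << 14) = 33084

33084


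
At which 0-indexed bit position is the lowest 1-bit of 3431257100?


0b11001100100001001101010000001100. Lowest set bit at position 2

2


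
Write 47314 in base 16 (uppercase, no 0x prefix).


47314 = B8D2 hex

B8D2


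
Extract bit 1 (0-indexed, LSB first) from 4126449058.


0b11110101111101001001110110100010, position 1 = 1

1


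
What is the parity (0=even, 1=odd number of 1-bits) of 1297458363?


0b1001101010101011010010010111011 has 17 ones => parity 1

1


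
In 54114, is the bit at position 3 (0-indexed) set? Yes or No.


0b1101001101100010, bit 3 = 0. No

No


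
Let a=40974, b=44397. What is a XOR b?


40974 ^ 44397 = 3427

3427


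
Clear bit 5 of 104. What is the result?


104 & ~(1 << 5) = 72

72


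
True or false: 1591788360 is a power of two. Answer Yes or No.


0b1011110111000001100001101001000. Multiple bits set => No

No


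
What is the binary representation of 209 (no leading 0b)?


209 = 11010001 in binary

11010001


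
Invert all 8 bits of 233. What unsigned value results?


233 ^ 255 = 22

22


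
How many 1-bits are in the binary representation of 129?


0b10000001 has 2 set bits

2


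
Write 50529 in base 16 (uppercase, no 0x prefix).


50529 = C561 hex

C561


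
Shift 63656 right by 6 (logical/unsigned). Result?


0b1111100010101000 >> 6 = 0b1111100010 = 994

994


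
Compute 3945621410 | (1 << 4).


3945621410 | (1 << 4) = 3945621410 | 16 = 3945621426

3945621426


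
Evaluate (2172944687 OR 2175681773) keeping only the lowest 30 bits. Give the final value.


Step 1: 2172944687 | 2175681773 = 2175714799
Step 2: 2175714799 & 1073741823 = 28231151

28231151


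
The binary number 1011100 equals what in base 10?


1011100 in decimal = 92

92


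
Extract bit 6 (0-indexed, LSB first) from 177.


0b10110001, position 6 = 0

0


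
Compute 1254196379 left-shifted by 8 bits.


0b1001010110000011000010010011011 << 8 = 0b100101011000001100001001001101100000000 = 321074273024

321074273024


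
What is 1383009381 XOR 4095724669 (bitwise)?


0b1010010011011110000110001100101 ^ 0b11110100000111111100110001111101 = 0b10100110011100001100000000011000 = 2792407064

2792407064


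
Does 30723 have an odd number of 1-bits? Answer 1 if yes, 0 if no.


0b111100000000011 has 6 ones => parity 0

0


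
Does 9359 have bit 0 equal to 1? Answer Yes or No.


0b10010010001111, bit 0 = 1. Yes

Yes


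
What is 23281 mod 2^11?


23281 & 2047 = 753

753


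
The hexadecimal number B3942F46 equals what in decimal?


B3942F46 hex = 3012833094 decimal

3012833094


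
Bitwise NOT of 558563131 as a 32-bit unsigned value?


~0b100001010010101111111100111011 = 0b11011110101101010000000011000100 = 3736404164 (32-bit unsigned)

3736404164


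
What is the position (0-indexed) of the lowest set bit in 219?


0b11011011. Lowest set bit at position 0

0


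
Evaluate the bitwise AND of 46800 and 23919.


0b1011011011010000 & 0b101110101101111 = 0b1010001000000 = 5184

5184


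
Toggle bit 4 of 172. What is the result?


172 ^ (1 << 4) = 172 ^ 16 = 188

188


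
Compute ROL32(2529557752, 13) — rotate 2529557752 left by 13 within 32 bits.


Rotate 0b10010110110001011111110011111000 left by 13 (32-bit) = 0b10111111100111110001001011011000 = 3214873304

3214873304


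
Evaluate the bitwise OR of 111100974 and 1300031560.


0b110100111110100010000101110 | 0b1001101011111001110100001001000 = 0b1001111111111111110110001101110 = 1342172270

1342172270


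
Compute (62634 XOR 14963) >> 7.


Step 1: 62634 ^ 14963 = 52953
Step 2: 52953 >> 7 = 413

413


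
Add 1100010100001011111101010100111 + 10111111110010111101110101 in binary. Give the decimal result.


1100010100001011111101010100111 + 10111111110010111101110101 = 1100101100001010010101000011100 = 1703225884

1703225884
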